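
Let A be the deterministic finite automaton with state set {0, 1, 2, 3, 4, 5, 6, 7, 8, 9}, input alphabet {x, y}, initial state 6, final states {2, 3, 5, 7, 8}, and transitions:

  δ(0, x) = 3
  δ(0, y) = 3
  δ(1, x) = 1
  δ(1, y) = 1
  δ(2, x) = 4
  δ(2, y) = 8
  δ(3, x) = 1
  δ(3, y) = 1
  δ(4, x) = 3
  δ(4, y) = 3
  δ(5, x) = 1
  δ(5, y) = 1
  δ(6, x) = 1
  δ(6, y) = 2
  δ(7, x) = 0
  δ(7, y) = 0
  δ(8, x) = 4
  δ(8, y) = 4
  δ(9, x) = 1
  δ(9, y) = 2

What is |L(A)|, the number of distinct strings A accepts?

8

The useful subgraph on states {2, 3, 4, 6, 8} is acyclic, so L(A) is finite; the longest accepting path visits 5 useful states, giving maximum string length 4.
Counting accepting paths from 6 by length: 1 of length 1, 1 of length 2, 2 of length 3, 4 of length 4. Total 8.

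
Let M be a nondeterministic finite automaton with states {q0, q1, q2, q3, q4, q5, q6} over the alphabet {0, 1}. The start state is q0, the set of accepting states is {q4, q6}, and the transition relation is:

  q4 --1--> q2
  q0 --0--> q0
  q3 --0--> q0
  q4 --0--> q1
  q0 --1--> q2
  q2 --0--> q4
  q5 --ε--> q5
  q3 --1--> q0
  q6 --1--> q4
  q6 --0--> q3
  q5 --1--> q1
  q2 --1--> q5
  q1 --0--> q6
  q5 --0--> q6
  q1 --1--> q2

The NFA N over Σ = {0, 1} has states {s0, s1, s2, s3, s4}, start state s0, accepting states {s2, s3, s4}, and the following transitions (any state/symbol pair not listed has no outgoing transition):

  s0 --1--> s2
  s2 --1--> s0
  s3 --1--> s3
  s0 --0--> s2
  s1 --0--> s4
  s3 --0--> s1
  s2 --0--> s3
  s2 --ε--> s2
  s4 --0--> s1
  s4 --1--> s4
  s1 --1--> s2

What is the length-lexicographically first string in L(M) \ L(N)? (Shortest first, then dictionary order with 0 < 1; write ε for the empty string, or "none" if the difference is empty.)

0010

The string 0010 is accepted by M but not by N.
No shorter string lies in the difference, and 0010 is the lexicographically first length-4 string in L(M) \ L(N).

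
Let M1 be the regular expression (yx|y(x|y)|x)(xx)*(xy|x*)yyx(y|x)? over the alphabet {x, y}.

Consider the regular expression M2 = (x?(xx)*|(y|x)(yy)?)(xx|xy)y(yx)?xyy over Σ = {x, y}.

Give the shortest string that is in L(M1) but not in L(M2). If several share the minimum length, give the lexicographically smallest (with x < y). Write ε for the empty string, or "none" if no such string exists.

The string xyyx is accepted by M1 but not by M2.
No shorter string lies in the difference, and xyyx is the lexicographically first length-4 string in L(M1) \ L(M2).

xyyx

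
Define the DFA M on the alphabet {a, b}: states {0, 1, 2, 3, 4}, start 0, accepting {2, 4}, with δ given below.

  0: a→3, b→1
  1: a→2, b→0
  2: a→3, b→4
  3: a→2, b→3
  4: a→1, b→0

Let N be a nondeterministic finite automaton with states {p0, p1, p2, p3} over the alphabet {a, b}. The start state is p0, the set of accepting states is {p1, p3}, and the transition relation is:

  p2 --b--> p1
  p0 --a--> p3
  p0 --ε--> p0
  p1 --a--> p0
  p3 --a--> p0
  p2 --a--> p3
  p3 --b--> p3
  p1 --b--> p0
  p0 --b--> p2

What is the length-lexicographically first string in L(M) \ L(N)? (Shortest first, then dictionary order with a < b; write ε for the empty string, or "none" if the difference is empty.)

aa

The string aa is accepted by M but not by N.
No shorter string lies in the difference, and aa is the lexicographically first length-2 string in L(M) \ L(N).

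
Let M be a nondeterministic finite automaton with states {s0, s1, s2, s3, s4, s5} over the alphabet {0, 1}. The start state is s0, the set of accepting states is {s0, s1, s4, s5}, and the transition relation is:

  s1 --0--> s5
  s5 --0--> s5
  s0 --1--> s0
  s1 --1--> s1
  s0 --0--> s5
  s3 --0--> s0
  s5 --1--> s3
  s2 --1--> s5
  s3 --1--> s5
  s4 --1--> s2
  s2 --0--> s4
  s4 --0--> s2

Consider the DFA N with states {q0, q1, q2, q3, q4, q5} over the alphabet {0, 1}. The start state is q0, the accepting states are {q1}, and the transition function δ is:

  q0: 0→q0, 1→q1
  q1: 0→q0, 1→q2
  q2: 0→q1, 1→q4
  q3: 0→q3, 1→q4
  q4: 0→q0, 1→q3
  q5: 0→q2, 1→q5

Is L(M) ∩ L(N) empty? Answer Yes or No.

No

The string 1 is accepted by both M and N.
Hence L(M) ∩ L(N) ≠ ∅.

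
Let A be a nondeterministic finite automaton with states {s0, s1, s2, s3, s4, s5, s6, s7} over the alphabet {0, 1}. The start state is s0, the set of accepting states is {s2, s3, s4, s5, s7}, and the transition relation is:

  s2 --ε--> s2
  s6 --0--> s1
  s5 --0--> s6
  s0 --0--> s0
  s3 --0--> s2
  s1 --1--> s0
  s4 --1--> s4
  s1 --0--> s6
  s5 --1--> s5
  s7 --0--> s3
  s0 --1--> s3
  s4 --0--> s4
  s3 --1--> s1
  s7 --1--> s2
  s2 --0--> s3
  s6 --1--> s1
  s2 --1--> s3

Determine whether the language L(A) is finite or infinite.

State s0 is reachable from the start and can reach an accepting state, and it lies on the cycle s0 → s0.
Traversing that cycle any number of times yields accepted strings of unbounded length, so the language is infinite.

infinite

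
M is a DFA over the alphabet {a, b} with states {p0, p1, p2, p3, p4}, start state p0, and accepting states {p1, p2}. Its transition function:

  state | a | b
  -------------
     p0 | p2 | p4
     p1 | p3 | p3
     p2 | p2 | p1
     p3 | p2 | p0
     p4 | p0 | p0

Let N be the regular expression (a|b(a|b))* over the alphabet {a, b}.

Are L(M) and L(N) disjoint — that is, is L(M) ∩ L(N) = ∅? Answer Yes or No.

No

The string a is accepted by both M and N.
Hence L(M) ∩ L(N) ≠ ∅.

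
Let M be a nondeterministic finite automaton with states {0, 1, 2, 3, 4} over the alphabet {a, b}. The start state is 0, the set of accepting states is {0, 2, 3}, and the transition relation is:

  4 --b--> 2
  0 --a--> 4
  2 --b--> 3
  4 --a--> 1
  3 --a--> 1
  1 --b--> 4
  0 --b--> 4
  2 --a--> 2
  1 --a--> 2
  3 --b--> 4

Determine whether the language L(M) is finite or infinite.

State 2 is reachable from the start and can reach an accepting state, and it lies on the cycle 2 → 2.
Traversing that cycle any number of times yields accepted strings of unbounded length, so the language is infinite.

infinite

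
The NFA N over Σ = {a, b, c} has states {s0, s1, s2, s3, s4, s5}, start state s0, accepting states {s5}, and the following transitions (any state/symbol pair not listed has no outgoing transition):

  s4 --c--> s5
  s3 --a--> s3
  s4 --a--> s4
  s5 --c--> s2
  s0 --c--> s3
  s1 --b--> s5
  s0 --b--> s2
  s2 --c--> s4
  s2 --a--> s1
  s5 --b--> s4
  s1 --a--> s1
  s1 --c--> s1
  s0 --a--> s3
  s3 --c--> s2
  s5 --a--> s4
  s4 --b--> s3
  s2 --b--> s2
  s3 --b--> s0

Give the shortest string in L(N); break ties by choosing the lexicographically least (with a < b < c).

A breadth-first search from s0 reaches an accepting state first via the path s0 → s2 → s1 → s5 on input bab.
No string of length < 3 is accepted (BFS exhausts all shorter strings without reaching an accepting state), and bab is the lexicographically least accepting string of length 3.

bab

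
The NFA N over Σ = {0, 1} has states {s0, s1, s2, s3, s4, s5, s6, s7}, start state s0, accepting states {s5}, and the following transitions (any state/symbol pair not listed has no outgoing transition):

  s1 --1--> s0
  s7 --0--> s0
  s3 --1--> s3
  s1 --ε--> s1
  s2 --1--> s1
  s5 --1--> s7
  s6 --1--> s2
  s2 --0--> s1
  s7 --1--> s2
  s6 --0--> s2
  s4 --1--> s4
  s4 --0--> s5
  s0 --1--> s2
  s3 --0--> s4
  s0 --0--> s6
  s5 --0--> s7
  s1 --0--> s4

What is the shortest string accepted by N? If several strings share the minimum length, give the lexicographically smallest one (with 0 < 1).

A breadth-first search from s0 reaches an accepting state first via the path s0 → s2 → s1 → s4 → s5 on input 1000.
No string of length < 4 is accepted (BFS exhausts all shorter strings without reaching an accepting state), and 1000 is the lexicographically least accepting string of length 4.

1000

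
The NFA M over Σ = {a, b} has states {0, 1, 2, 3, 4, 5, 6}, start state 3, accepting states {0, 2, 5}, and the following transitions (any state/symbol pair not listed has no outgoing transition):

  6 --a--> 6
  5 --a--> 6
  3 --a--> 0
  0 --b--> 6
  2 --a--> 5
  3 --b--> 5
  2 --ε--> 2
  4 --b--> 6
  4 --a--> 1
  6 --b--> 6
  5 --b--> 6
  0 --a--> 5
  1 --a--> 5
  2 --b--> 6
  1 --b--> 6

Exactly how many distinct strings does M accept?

The useful subgraph on states {0, 3, 5} is acyclic, so L(M) is finite; the longest accepting path visits 3 useful states, giving maximum string length 2.
Counting accepting paths from 3 by length: 2 of length 1, 1 of length 2. Total 3.

3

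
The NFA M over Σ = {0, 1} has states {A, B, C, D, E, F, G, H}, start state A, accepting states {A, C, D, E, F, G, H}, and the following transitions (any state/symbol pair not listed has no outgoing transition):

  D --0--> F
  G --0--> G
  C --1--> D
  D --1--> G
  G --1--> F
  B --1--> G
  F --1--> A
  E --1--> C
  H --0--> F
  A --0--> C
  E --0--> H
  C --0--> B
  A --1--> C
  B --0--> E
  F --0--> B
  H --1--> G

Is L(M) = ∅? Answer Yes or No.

No

The empty string ε is accepted: the run A ends in the accepting state A.
Since at least one string is accepted, L(M) is not empty.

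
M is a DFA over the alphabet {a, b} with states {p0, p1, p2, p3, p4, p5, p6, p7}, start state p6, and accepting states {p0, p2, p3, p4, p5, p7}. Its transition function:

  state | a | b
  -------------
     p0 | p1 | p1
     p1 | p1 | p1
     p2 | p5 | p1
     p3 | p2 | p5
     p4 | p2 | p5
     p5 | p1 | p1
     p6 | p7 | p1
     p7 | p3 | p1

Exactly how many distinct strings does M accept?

5

The useful subgraph on states {p2, p3, p5, p6, p7} is acyclic, so L(M) is finite; the longest accepting path visits 5 useful states, giving maximum string length 4.
Counting accepting paths from p6 by length: 1 of length 1, 1 of length 2, 2 of length 3, 1 of length 4. Total 5.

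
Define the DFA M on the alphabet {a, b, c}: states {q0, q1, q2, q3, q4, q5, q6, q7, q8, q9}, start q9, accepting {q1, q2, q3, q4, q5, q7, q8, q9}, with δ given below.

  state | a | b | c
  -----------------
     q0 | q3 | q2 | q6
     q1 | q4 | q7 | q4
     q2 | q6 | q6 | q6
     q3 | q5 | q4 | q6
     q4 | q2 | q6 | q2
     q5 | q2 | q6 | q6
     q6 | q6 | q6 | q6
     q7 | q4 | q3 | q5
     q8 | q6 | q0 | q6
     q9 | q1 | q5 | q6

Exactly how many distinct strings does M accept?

22

The useful subgraph on states {q1, q2, q3, q4, q5, q7, q9} is acyclic, so L(M) is finite; the longest accepting path visits 6 useful states, giving maximum string length 5.
Counting accepting paths from q9 by length: 1 of length 0, 2 of length 1, 4 of length 2, 7 of length 3, 5 of length 4, 3 of length 5. Total 22.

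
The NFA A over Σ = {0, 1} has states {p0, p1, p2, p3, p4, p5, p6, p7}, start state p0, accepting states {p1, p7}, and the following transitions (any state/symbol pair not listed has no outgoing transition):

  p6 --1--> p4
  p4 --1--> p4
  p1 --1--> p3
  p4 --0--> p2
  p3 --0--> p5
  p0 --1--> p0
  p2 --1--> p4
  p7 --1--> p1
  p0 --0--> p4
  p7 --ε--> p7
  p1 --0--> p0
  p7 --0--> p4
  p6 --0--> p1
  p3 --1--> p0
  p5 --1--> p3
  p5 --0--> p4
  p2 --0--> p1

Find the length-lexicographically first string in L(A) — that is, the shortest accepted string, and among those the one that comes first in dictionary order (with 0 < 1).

A breadth-first search from p0 reaches an accepting state first via the path p0 → p4 → p2 → p1 on input 000.
No string of length < 3 is accepted (BFS exhausts all shorter strings without reaching an accepting state), and 000 is the lexicographically least accepting string of length 3.

000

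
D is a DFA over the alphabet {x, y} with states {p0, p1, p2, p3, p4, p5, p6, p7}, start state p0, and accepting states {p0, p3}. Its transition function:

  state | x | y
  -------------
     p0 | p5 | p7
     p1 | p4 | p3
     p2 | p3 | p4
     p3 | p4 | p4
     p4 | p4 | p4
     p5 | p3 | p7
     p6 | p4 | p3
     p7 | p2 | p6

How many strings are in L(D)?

6

The useful subgraph on states {p0, p2, p3, p5, p6, p7} is acyclic, so L(D) is finite; the longest accepting path visits 5 useful states, giving maximum string length 4.
Counting accepting paths from p0 by length: 1 of length 0, 1 of length 2, 2 of length 3, 2 of length 4. Total 6.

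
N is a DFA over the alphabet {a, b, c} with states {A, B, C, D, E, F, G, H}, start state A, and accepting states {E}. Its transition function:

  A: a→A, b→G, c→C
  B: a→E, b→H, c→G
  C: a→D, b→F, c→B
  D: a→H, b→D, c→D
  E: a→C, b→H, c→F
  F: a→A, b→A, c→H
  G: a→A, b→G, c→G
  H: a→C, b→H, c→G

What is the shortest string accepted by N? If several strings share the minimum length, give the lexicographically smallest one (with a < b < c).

cca

A breadth-first search from A reaches an accepting state first via the path A → C → B → E on input cca.
No string of length < 3 is accepted (BFS exhausts all shorter strings without reaching an accepting state), and cca is the lexicographically least accepting string of length 3.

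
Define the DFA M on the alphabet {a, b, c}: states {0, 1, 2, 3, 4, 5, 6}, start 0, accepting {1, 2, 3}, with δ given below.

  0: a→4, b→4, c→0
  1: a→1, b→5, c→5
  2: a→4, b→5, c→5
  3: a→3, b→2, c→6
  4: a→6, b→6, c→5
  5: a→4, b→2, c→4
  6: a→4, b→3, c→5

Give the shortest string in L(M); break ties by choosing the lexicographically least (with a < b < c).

A breadth-first search from 0 reaches an accepting state first via the path 0 → 4 → 6 → 3 on input aab.
No string of length < 3 is accepted (BFS exhausts all shorter strings without reaching an accepting state), and aab is the lexicographically least accepting string of length 3.

aab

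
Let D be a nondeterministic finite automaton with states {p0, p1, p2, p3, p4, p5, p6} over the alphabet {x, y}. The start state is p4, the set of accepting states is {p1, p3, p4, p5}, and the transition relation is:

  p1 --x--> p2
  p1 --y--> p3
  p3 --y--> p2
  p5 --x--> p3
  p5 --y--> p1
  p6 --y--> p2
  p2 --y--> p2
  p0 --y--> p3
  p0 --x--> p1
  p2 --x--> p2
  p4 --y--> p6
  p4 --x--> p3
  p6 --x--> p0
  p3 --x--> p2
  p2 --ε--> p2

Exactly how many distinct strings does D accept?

The useful subgraph on states {p0, p1, p3, p4, p6} is acyclic, so L(D) is finite; the longest accepting path visits 5 useful states, giving maximum string length 4.
Counting accepting paths from p4 by length: 1 of length 0, 1 of length 1, 2 of length 3, 1 of length 4. Total 5.

5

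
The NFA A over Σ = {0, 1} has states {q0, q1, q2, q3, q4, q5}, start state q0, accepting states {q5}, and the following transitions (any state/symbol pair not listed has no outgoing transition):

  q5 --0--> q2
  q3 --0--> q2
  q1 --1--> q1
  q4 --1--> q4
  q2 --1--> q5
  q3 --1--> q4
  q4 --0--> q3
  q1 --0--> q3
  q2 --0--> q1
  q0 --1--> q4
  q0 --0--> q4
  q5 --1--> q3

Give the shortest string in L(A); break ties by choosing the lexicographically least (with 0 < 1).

A breadth-first search from q0 reaches an accepting state first via the path q0 → q4 → q3 → q2 → q5 on input 0001.
No string of length < 4 is accepted (BFS exhausts all shorter strings without reaching an accepting state), and 0001 is the lexicographically least accepting string of length 4.

0001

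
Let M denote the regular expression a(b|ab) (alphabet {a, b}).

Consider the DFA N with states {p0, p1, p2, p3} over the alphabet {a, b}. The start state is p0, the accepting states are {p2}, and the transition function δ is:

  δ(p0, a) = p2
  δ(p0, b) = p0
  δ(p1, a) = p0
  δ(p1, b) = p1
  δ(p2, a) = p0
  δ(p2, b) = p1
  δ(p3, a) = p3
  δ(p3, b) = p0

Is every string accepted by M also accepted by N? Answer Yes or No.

No

The string ab is in L(M) but not in L(N).
So L(M) ⊄ L(N).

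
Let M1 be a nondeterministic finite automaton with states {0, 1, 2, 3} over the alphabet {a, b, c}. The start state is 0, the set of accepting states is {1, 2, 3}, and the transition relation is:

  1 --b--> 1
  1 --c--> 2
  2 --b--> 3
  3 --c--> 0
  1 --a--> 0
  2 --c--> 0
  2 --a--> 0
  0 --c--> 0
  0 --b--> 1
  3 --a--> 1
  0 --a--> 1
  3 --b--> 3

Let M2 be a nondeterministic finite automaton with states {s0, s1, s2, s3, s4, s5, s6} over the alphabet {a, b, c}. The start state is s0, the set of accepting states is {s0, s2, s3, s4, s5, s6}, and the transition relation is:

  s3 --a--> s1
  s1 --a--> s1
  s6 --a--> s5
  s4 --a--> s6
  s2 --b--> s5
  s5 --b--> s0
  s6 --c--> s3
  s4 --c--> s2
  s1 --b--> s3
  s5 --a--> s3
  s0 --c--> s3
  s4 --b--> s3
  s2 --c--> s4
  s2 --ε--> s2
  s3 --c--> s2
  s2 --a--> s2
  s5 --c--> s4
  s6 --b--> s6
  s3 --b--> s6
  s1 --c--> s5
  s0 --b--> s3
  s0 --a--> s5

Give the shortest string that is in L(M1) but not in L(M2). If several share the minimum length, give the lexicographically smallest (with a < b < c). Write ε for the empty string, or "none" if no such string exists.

ca

The string ca is accepted by M1 but not by M2.
No shorter string lies in the difference, and ca is the lexicographically first length-2 string in L(M1) \ L(M2).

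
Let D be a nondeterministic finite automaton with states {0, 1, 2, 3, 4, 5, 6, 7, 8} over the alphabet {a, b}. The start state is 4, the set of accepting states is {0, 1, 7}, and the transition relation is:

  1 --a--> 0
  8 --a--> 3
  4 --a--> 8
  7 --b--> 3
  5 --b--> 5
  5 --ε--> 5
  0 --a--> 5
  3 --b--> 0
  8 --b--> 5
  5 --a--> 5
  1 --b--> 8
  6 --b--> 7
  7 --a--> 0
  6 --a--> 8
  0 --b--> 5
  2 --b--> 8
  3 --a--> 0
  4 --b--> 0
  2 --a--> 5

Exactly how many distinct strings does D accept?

3

The useful subgraph on states {0, 3, 4, 8} is acyclic, so L(D) is finite; the longest accepting path visits 4 useful states, giving maximum string length 3.
Counting accepting paths from 4 by length: 1 of length 1, 2 of length 3. Total 3.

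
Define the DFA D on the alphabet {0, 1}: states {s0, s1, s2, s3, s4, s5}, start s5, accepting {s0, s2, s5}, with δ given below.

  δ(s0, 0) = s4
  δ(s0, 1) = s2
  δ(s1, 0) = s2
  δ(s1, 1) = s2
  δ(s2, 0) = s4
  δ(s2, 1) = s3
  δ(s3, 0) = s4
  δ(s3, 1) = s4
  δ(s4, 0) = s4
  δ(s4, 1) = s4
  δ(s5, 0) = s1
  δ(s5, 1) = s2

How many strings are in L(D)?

4

The useful subgraph on states {s1, s2, s5} is acyclic, so L(D) is finite; the longest accepting path visits 3 useful states, giving maximum string length 2.
Counting accepting paths from s5 by length: 1 of length 0, 1 of length 1, 2 of length 2. Total 4.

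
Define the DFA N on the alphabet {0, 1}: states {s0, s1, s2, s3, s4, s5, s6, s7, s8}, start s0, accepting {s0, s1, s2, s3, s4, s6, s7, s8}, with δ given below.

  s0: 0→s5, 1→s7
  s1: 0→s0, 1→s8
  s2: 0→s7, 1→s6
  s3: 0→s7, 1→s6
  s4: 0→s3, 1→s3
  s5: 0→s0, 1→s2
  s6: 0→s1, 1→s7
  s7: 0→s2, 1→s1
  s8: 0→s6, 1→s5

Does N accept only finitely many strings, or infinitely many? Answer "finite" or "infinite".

infinite

State s0 is reachable from the start and can reach an accepting state, and it lies on the cycle s0 → s5 → s0.
Traversing that cycle any number of times yields accepted strings of unbounded length, so the language is infinite.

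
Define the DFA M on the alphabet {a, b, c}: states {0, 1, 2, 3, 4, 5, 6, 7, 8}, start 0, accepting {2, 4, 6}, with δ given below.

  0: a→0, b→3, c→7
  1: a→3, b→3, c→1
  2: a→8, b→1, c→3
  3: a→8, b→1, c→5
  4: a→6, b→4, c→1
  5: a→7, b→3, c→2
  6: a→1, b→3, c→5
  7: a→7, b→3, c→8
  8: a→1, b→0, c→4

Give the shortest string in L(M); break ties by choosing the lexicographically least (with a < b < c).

A breadth-first search from 0 reaches an accepting state first via the path 0 → 3 → 8 → 4 on input bac.
No string of length < 3 is accepted (BFS exhausts all shorter strings without reaching an accepting state), and bac is the lexicographically least accepting string of length 3.

bac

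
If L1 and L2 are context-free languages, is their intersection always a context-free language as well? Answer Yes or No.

{aⁿbⁿcᵐ : m,n≥0} and {aᵐbⁿcⁿ : m,n≥0} are both context-free, but their intersection {aⁿbⁿcⁿ : n≥0} is not (pumping lemma).

No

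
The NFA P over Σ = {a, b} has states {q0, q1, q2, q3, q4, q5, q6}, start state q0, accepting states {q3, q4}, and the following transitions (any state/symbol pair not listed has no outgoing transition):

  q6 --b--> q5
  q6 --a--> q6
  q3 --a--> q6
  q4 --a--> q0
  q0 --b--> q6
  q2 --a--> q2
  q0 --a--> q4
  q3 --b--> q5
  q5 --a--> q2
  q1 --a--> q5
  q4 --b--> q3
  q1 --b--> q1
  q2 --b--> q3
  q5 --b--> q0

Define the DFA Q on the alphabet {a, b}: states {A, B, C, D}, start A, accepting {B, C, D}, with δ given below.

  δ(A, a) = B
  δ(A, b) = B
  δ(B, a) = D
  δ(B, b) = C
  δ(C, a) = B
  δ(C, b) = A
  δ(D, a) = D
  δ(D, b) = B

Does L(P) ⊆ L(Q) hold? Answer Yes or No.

Yes

Exploring the product automaton P × Q from the start pair (q0, A), following both machines on each input symbol, reaches 17 state pairs: (q0, A), (q4, B), (q6, B), (q0, D), (q3, C), (q6, D), (q5, C), (q4, D), (q5, A), (q5, B), (q2, B), (q3, B), (q0, B), (q2, D), (q0, C), (q6, C), (q6, A).
P accepts in {q3, q4} and Q accepts in {B, C, D}. The reachable pairs whose P-component is accepting are (q4, B), (q3, C), (q4, D), (q3, B); in each of them the Q-component is accepting too, so the product for L(P) \ L(Q) (P-component accepting, Q-component rejecting) has no reachable accepting pair and the difference is empty.
Hence every string in L(P) is also in L(Q).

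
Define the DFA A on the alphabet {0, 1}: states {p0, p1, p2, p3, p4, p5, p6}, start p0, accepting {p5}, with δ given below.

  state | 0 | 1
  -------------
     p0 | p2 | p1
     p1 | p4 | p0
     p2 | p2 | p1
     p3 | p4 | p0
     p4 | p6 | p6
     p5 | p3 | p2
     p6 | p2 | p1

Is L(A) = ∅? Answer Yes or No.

Yes

The states reachable from the start state are {p0, p1, p2, p4, p6}.
None of the accepting states {p5} is reachable, so no string is accepted and L(A) = ∅.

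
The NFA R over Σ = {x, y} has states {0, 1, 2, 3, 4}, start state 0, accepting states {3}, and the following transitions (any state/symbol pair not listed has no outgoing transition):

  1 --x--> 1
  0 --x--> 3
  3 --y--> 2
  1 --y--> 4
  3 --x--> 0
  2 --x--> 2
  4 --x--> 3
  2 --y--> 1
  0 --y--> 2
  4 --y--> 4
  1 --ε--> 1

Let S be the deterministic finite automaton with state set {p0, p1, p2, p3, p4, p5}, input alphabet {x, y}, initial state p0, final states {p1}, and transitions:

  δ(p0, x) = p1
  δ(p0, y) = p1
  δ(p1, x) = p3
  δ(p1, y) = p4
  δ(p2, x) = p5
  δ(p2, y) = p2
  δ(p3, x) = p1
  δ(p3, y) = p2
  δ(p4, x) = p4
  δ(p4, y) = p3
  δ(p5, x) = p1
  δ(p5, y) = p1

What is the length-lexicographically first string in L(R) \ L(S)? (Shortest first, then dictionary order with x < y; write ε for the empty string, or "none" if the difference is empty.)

The string xyyyx is accepted by R but not by S.
No shorter string lies in the difference, and xyyyx is the lexicographically first length-5 string in L(R) \ L(S).

xyyyx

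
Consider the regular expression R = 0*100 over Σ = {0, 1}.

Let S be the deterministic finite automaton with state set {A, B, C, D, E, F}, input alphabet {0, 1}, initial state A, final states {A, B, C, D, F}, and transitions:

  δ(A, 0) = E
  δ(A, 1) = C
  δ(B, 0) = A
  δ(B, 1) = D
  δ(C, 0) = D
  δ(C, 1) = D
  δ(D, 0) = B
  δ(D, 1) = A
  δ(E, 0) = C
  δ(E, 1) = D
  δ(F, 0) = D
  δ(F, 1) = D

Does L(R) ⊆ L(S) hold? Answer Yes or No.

Converting the expression R to a DFA (subset construction, then merging equivalent states) gives the minimal DFA with states {r0, r1, r2, r3, r4}, start state r0, accepting states {r4} and transitions r0: 0→r0, 1→r1; r1: 0→r2, 1→r3; r2: 0→r4, 1→r3; r3: 0→r3, 1→r3; r4: 0→r3, 1→r3.
Exploring the product automaton R × S from the start pair (r0, A), following both machines on each input symbol, reaches 19 state pairs: (r0, A), (r0, E), (r1, C), (r0, C), (r1, D), (r2, D), (r3, D), (r0, D), (r2, B), (r3, A), (r4, B), (r3, B), (r0, B), (r1, A), (r4, A), (r3, E), (r3, C), (r2, E), (r4, C).
R accepts in {r4} and S accepts in {A, B, C, D, F}. The reachable pairs whose R-component is accepting are (r4, B), (r4, A), (r4, C); in each of them the S-component is accepting too, so the product for L(R) \ L(S) (R-component accepting, S-component rejecting) has no reachable accepting pair and the difference is empty.
Hence every string in L(R) is also in L(S).

Yes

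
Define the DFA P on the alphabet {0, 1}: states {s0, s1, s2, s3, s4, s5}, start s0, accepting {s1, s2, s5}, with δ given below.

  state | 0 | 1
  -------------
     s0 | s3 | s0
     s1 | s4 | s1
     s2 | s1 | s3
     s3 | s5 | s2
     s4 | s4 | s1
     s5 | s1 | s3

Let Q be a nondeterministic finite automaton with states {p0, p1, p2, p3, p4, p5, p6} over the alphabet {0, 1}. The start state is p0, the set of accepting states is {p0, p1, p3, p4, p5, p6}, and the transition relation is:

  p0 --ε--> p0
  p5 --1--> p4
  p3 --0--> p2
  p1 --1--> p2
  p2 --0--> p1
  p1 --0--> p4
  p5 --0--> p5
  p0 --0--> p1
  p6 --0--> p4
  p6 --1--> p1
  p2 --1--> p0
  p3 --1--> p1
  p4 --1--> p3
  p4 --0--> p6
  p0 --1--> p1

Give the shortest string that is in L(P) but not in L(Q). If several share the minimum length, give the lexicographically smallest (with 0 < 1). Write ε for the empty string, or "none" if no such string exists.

The string 01 is accepted by P but not by Q.
No shorter string lies in the difference, and 01 is the lexicographically first length-2 string in L(P) \ L(Q).

01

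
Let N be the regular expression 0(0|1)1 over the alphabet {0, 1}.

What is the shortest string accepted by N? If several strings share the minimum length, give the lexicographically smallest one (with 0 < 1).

By inspection of the expression, no string of length less than 3 matches, and 001 is the lexicographically first match of length 3.

001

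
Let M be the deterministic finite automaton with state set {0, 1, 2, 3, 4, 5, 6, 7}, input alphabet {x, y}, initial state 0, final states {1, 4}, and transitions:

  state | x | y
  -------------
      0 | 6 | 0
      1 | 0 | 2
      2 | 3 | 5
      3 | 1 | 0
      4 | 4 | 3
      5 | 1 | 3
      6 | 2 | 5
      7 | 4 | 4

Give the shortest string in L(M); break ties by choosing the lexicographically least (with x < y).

A breadth-first search from 0 reaches an accepting state first via the path 0 → 6 → 5 → 1 on input xyx.
No string of length < 3 is accepted (BFS exhausts all shorter strings without reaching an accepting state), and xyx is the lexicographically least accepting string of length 3.

xyx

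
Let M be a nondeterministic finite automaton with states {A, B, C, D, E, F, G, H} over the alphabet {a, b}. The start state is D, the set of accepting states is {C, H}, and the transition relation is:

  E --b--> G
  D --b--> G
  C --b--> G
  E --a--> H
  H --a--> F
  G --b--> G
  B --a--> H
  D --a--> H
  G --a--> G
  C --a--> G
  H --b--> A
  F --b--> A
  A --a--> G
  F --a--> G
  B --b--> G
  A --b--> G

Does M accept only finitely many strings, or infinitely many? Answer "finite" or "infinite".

finite

The useful states (reachable from D and able to reach an accepting state) are {D, H}.
Restricted to these states the transition graph has no cycle, so every accepting path has bounded length and L is finite.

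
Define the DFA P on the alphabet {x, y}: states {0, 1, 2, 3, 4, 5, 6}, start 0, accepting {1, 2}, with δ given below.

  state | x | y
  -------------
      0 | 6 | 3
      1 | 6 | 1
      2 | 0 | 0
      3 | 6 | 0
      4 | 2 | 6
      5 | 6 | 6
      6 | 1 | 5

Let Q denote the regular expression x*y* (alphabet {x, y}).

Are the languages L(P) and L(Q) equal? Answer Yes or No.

No

The string yxx is accepted by P but rejected by Q.
So L(P) ≠ L(Q).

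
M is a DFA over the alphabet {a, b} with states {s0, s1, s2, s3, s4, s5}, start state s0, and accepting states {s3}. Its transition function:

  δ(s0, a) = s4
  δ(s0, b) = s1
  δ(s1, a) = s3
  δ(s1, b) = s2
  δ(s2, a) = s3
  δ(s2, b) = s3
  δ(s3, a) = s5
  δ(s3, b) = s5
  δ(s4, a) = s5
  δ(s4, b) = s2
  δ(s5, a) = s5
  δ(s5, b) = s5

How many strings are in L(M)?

5

The useful subgraph on states {s0, s1, s2, s3, s4} is acyclic, so L(M) is finite; the longest accepting path visits 4 useful states, giving maximum string length 3.
Counting accepting paths from s0 by length: 1 of length 2, 4 of length 3. Total 5.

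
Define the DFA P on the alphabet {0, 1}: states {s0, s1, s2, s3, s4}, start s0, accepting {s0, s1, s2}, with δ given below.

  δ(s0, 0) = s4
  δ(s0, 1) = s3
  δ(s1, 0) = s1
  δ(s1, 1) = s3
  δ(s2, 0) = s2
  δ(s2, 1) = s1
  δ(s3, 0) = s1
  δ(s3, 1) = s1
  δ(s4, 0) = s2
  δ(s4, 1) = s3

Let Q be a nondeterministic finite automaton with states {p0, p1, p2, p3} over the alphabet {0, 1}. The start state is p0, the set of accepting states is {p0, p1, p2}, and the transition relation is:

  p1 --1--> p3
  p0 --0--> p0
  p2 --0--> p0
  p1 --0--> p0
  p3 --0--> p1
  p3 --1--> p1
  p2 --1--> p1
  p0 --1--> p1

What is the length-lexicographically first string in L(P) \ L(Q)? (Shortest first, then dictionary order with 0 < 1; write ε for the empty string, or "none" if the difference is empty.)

The string 11 is accepted by P but not by Q.
No shorter string lies in the difference, and 11 is the lexicographically first length-2 string in L(P) \ L(Q).

11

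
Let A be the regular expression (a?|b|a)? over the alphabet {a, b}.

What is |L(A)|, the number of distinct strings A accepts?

The expression has no Kleene star, so L(A) is finite. Expanding the alternatives gives {ε, a, b}.
That is 1 of length 0, 2 of length 1: 3 strings in all.

3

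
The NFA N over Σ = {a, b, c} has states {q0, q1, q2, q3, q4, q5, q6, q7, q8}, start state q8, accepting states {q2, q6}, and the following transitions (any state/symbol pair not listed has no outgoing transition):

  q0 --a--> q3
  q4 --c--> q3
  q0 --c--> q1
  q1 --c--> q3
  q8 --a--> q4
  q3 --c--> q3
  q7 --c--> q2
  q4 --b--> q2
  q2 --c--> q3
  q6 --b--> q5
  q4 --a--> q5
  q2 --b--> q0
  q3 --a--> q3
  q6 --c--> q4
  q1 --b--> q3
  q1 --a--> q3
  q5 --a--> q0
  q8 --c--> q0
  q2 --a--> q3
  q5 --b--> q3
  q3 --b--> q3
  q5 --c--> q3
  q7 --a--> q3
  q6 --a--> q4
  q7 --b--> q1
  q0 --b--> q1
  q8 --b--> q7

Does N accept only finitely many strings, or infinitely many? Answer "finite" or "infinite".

The useful states (reachable from q8 and able to reach an accepting state) are {q2, q4, q7, q8}.
Restricted to these states the transition graph has no cycle, so every accepting path has bounded length and L is finite.

finite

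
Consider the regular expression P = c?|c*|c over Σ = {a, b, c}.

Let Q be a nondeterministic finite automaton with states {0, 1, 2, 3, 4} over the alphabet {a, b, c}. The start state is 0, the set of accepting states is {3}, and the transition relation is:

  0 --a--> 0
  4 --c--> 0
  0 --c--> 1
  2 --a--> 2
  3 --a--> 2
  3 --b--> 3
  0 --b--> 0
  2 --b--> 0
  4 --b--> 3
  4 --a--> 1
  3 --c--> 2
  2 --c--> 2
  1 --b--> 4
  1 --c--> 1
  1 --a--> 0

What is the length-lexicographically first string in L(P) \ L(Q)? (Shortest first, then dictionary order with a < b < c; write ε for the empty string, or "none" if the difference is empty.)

The empty string ε is accepted by P but not by Q.
Since ε is the unique shortest string, it is the required witness.

ε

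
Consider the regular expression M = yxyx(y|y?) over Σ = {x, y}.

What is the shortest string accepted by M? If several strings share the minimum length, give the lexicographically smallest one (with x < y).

yxyx

By inspection of the expression, no string of length less than 4 matches, and yxyx is the lexicographically first match of length 4.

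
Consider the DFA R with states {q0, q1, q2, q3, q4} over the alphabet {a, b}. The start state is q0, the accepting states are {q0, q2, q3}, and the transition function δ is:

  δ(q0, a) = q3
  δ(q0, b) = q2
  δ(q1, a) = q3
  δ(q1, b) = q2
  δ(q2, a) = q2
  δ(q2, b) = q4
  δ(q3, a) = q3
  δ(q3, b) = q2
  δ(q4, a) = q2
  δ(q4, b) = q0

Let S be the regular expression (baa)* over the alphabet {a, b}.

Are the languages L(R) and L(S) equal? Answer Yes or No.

The string a is accepted by R but rejected by S.
So L(R) ≠ L(S).

No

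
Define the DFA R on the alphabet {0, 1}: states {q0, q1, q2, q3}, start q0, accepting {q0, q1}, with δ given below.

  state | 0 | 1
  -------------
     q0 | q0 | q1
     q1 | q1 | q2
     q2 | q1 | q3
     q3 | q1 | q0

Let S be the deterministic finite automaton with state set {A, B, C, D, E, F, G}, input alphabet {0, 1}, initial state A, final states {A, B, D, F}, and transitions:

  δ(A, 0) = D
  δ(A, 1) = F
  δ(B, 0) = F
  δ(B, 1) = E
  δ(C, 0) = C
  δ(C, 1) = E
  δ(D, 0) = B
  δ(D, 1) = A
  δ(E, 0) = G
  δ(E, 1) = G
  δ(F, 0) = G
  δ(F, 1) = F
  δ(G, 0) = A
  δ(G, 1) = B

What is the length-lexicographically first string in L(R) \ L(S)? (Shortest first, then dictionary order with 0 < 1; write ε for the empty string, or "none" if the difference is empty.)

The string 10 is accepted by R but not by S.
No shorter string lies in the difference, and 10 is the lexicographically first length-2 string in L(R) \ L(S).

10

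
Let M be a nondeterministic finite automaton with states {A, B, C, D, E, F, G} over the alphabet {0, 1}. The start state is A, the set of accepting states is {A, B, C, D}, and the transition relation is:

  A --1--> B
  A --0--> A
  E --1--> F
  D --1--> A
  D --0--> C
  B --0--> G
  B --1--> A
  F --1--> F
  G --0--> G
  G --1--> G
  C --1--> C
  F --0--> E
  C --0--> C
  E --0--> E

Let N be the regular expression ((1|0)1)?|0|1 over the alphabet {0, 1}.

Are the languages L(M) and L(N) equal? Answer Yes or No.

The string 00 is accepted by M but rejected by N.
So L(M) ≠ L(N).

No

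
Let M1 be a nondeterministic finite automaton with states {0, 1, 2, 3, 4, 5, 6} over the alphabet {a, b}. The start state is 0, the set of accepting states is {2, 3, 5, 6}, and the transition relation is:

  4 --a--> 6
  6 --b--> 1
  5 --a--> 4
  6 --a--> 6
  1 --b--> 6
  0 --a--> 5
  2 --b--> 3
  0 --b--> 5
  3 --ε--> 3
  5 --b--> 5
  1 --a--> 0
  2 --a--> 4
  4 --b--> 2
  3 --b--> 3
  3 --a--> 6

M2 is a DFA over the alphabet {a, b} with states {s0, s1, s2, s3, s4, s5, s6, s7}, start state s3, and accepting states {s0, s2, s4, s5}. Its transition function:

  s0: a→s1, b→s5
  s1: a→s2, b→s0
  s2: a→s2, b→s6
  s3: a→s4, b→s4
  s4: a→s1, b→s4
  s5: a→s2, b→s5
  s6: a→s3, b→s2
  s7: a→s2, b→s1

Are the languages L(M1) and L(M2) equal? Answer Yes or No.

Exploring the product automaton M1 × M2 from the start pair (0, s3), following both machines on each input symbol, reaches 7 state pairs: (0, s3), (5, s4), (4, s1), (6, s2), (2, s0), (1, s6), (3, s5).
M1 accepts in {2, 3, 5, 6} and M2 accepts in {s0, s2, s4, s5}. In every reachable pair the two components are either both accepting — (5, s4), (6, s2), (2, s0), (3, s5) — or both non-accepting, so no string is accepted by exactly one of the machines: L(M1) \ L(M2) and L(M2) \ L(M1) are both empty.
Hence every string is accepted by M1 iff it is accepted by M2, and the two languages coincide.

Yes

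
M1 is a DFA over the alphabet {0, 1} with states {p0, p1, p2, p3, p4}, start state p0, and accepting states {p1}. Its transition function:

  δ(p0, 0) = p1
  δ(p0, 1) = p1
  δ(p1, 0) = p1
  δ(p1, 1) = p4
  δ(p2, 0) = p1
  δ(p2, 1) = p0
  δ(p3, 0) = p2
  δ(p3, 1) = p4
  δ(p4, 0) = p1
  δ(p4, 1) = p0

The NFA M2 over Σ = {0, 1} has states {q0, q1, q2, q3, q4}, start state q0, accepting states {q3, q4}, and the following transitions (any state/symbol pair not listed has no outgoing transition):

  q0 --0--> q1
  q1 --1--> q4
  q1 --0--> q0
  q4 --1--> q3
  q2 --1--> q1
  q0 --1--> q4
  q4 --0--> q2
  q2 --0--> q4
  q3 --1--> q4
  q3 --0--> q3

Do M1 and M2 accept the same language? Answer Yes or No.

The string 0 is accepted by M1 but rejected by M2.
So L(M1) ≠ L(M2).

No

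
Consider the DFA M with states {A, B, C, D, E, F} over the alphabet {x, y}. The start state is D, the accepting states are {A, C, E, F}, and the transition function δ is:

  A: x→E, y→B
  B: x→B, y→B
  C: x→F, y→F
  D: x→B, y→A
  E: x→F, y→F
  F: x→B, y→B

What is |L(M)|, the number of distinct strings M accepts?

The useful subgraph on states {A, D, E, F} is acyclic, so L(M) is finite; the longest accepting path visits 4 useful states, giving maximum string length 3.
Counting accepting paths from D by length: 1 of length 1, 1 of length 2, 2 of length 3. Total 4.

4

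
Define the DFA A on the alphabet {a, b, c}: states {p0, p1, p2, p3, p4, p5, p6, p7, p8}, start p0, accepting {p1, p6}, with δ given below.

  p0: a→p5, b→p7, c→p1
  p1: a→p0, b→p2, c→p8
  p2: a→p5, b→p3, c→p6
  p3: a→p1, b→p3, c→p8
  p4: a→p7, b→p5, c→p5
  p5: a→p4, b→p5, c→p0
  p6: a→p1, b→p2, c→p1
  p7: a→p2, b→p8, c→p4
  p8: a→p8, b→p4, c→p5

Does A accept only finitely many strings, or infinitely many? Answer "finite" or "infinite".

infinite

State p0 is reachable from the start and can reach an accepting state, and it lies on the cycle p0 → p1 → p0.
Traversing that cycle any number of times yields accepted strings of unbounded length, so the language is infinite.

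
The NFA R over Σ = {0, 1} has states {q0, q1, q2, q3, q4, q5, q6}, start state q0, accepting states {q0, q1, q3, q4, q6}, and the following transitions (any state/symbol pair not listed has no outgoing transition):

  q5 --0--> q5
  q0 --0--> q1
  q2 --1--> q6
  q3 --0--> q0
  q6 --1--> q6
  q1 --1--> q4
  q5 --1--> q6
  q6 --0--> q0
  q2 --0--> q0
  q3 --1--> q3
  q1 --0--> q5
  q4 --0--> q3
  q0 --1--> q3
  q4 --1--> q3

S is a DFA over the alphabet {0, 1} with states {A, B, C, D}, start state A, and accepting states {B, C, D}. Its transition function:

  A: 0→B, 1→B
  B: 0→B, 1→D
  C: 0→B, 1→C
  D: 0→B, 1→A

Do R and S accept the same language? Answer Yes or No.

The empty string ε is accepted by R but rejected by S.
So L(R) ≠ L(S).

No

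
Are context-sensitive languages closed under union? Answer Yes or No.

A linear-bounded automaton can nondeterministically choose to simulate the LBA for L₁ or the LBA for L₂; equivalently, with disjoint nonterminals, S → S₁ | S₂ added to two noncontracting grammars is still noncontracting.
So the context-sensitive languages are closed under union.

Yes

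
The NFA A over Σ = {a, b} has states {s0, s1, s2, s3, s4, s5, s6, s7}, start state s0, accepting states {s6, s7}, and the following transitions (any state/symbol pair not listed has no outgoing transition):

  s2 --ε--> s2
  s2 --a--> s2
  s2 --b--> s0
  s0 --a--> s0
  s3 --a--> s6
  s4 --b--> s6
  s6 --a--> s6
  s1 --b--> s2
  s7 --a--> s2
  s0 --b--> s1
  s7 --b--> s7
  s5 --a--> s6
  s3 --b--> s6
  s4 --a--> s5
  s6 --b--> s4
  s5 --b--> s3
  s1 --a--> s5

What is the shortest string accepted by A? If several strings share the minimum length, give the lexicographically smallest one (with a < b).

A breadth-first search from s0 reaches an accepting state first via the path s0 → s1 → s5 → s6 on input baa.
No string of length < 3 is accepted (BFS exhausts all shorter strings without reaching an accepting state), and baa is the lexicographically least accepting string of length 3.

baa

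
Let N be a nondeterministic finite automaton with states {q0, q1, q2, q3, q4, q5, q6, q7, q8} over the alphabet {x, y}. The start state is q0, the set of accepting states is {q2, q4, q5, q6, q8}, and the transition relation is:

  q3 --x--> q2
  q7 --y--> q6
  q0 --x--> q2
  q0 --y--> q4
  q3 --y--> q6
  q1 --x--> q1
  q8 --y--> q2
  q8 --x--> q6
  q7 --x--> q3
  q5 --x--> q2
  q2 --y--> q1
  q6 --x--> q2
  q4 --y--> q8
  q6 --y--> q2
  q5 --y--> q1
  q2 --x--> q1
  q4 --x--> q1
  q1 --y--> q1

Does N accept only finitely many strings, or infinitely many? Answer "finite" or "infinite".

The useful states (reachable from q0 and able to reach an accepting state) are {q0, q2, q4, q6, q8}.
Restricted to these states the transition graph has no cycle, so every accepting path has bounded length and L is finite.

finite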